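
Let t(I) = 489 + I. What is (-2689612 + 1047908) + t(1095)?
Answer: -1640120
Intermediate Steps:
(-2689612 + 1047908) + t(1095) = (-2689612 + 1047908) + (489 + 1095) = -1641704 + 1584 = -1640120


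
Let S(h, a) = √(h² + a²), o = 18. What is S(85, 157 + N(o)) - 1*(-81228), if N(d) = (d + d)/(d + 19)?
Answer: 81228 + 5*√1762202/37 ≈ 81407.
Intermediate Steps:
N(d) = 2*d/(19 + d) (N(d) = (2*d)/(19 + d) = 2*d/(19 + d))
S(h, a) = √(a² + h²)
S(85, 157 + N(o)) - 1*(-81228) = √((157 + 2*18/(19 + 18))² + 85²) - 1*(-81228) = √((157 + 2*18/37)² + 7225) + 81228 = √((157 + 2*18*(1/37))² + 7225) + 81228 = √((157 + 36/37)² + 7225) + 81228 = √((5845/37)² + 7225) + 81228 = √(34164025/1369 + 7225) + 81228 = √(44055050/1369) + 81228 = 5*√1762202/37 + 81228 = 81228 + 5*√1762202/37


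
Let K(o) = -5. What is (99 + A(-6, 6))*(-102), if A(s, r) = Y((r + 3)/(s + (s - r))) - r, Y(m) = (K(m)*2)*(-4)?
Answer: -13566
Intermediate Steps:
Y(m) = 40 (Y(m) = -5*2*(-4) = -10*(-4) = 40)
A(s, r) = 40 - r
(99 + A(-6, 6))*(-102) = (99 + (40 - 1*6))*(-102) = (99 + (40 - 6))*(-102) = (99 + 34)*(-102) = 133*(-102) = -13566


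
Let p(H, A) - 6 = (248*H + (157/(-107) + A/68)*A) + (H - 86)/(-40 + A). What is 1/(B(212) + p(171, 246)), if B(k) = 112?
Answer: 374714/16133461353 ≈ 2.3226e-5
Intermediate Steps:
p(H, A) = 6 + 248*H + A*(-157/107 + A/68) + (-86 + H)/(-40 + A) (p(H, A) = 6 + ((248*H + (157/(-107) + A/68)*A) + (H - 86)/(-40 + A)) = 6 + ((248*H + (157*(-1/107) + A*(1/68))*A) + (-86 + H)/(-40 + A)) = 6 + ((248*H + (-157/107 + A/68)*A) + (-86 + H)/(-40 + A)) = 6 + ((248*H + A*(-157/107 + A/68)) + (-86 + H)/(-40 + A)) = 6 + (248*H + A*(-157/107 + A/68) + (-86 + H)/(-40 + A)) = 6 + 248*H + A*(-157/107 + A/68) + (-86 + H)/(-40 + A))
1/(B(212) + p(171, 246)) = 1/(112 + (-2371976 - 72170644*171 - 14956*246² + 107*246³ + 470696*246 + 1804448*246*171)/(7276*(-40 + 246))) = 1/(112 + (1/7276)*(-2371976 - 12341180124 - 14956*60516 + 107*14886936 + 115791216 + 75905909568)/206) = 1/(112 + (1/7276)*(1/206)*(-2371976 - 12341180124 - 905077296 + 1592902152 + 115791216 + 75905909568)) = 1/(112 + (1/7276)*(1/206)*64365973540) = 1/(112 + 16091493385/374714) = 1/(16133461353/374714) = 374714/16133461353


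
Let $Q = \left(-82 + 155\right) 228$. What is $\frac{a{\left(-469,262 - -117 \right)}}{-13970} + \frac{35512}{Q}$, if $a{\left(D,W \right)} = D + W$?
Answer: $\frac{12440015}{5812917} \approx 2.1401$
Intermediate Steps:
$Q = 16644$ ($Q = 73 \cdot 228 = 16644$)
$\frac{a{\left(-469,262 - -117 \right)}}{-13970} + \frac{35512}{Q} = \frac{-469 + \left(262 - -117\right)}{-13970} + \frac{35512}{16644} = \left(-469 + \left(262 + 117\right)\right) \left(- \frac{1}{13970}\right) + 35512 \cdot \frac{1}{16644} = \left(-469 + 379\right) \left(- \frac{1}{13970}\right) + \frac{8878}{4161} = \left(-90\right) \left(- \frac{1}{13970}\right) + \frac{8878}{4161} = \frac{9}{1397} + \frac{8878}{4161} = \frac{12440015}{5812917}$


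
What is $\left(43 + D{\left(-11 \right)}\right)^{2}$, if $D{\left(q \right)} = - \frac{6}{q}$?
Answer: $\frac{229441}{121} \approx 1896.2$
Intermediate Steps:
$\left(43 + D{\left(-11 \right)}\right)^{2} = \left(43 - \frac{6}{-11}\right)^{2} = \left(43 - - \frac{6}{11}\right)^{2} = \left(43 + \frac{6}{11}\right)^{2} = \left(\frac{479}{11}\right)^{2} = \frac{229441}{121}$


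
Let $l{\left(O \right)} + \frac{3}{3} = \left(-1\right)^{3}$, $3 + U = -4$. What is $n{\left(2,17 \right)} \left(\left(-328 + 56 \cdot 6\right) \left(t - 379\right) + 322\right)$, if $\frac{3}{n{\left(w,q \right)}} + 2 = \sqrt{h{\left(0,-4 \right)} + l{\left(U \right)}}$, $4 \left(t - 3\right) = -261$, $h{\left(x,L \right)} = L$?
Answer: $\frac{9624}{5} + \frac{4812 i \sqrt{6}}{5} \approx 1924.8 + 2357.4 i$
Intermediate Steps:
$t = - \frac{249}{4}$ ($t = 3 + \frac{1}{4} \left(-261\right) = 3 - \frac{261}{4} = - \frac{249}{4} \approx -62.25$)
$U = -7$ ($U = -3 - 4 = -7$)
$l{\left(O \right)} = -2$ ($l{\left(O \right)} = -1 + \left(-1\right)^{3} = -1 - 1 = -2$)
$n{\left(w,q \right)} = \frac{3}{-2 + i \sqrt{6}}$ ($n{\left(w,q \right)} = \frac{3}{-2 + \sqrt{-4 - 2}} = \frac{3}{-2 + \sqrt{-6}} = \frac{3}{-2 + i \sqrt{6}}$)
$n{\left(2,17 \right)} \left(\left(-328 + 56 \cdot 6\right) \left(t - 379\right) + 322\right) = \left(- \frac{3}{5} - \frac{3 i \sqrt{6}}{10}\right) \left(\left(-328 + 56 \cdot 6\right) \left(- \frac{249}{4} - 379\right) + 322\right) = \left(- \frac{3}{5} - \frac{3 i \sqrt{6}}{10}\right) \left(\left(-328 + 336\right) \left(- \frac{1765}{4}\right) + 322\right) = \left(- \frac{3}{5} - \frac{3 i \sqrt{6}}{10}\right) \left(8 \left(- \frac{1765}{4}\right) + 322\right) = \left(- \frac{3}{5} - \frac{3 i \sqrt{6}}{10}\right) \left(-3530 + 322\right) = \left(- \frac{3}{5} - \frac{3 i \sqrt{6}}{10}\right) \left(-3208\right) = \frac{9624}{5} + \frac{4812 i \sqrt{6}}{5}$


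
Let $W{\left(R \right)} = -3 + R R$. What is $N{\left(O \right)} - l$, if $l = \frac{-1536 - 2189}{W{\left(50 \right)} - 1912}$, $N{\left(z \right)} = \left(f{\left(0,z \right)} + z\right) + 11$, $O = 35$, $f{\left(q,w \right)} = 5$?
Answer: $\frac{6712}{117} \approx 57.367$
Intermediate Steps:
$N{\left(z \right)} = 16 + z$ ($N{\left(z \right)} = \left(5 + z\right) + 11 = 16 + z$)
$W{\left(R \right)} = -3 + R^{2}$
$l = - \frac{745}{117}$ ($l = \frac{-1536 - 2189}{\left(-3 + 50^{2}\right) - 1912} = - \frac{3725}{\left(-3 + 2500\right) - 1912} = - \frac{3725}{2497 - 1912} = - \frac{3725}{585} = \left(-3725\right) \frac{1}{585} = - \frac{745}{117} \approx -6.3675$)
$N{\left(O \right)} - l = \left(16 + 35\right) - - \frac{745}{117} = 51 + \frac{745}{117} = \frac{6712}{117}$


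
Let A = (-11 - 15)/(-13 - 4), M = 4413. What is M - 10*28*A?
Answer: 67741/17 ≈ 3984.8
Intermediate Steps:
A = 26/17 (A = -26/(-17) = -26*(-1/17) = 26/17 ≈ 1.5294)
M - 10*28*A = 4413 - 10*28*26/17 = 4413 - 280*26/17 = 4413 - 1*7280/17 = 4413 - 7280/17 = 67741/17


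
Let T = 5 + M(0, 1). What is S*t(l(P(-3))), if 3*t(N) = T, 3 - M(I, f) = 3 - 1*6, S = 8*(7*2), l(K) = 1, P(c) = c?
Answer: 1232/3 ≈ 410.67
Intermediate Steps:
S = 112 (S = 8*14 = 112)
M(I, f) = 6 (M(I, f) = 3 - (3 - 1*6) = 3 - (3 - 6) = 3 - 1*(-3) = 3 + 3 = 6)
T = 11 (T = 5 + 6 = 11)
t(N) = 11/3 (t(N) = (1/3)*11 = 11/3)
S*t(l(P(-3))) = 112*(11/3) = 1232/3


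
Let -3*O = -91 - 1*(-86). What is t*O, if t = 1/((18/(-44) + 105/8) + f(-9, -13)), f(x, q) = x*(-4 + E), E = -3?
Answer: 440/19989 ≈ 0.022012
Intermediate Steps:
f(x, q) = -7*x (f(x, q) = x*(-4 - 3) = x*(-7) = -7*x)
O = 5/3 (O = -(-91 - 1*(-86))/3 = -(-91 + 86)/3 = -1/3*(-5) = 5/3 ≈ 1.6667)
t = 88/6663 (t = 1/((18/(-44) + 105/8) - 7*(-9)) = 1/((18*(-1/44) + 105*(1/8)) + 63) = 1/((-9/22 + 105/8) + 63) = 1/(1119/88 + 63) = 1/(6663/88) = 88/6663 ≈ 0.013207)
t*O = (88/6663)*(5/3) = 440/19989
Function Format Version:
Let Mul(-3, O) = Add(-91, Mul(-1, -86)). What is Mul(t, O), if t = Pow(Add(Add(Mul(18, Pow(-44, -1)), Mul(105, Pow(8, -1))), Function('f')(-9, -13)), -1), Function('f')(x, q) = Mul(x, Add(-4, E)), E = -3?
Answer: Rational(440, 19989) ≈ 0.022012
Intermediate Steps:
Function('f')(x, q) = Mul(-7, x) (Function('f')(x, q) = Mul(x, Add(-4, -3)) = Mul(x, -7) = Mul(-7, x))
O = Rational(5, 3) (O = Mul(Rational(-1, 3), Add(-91, Mul(-1, -86))) = Mul(Rational(-1, 3), Add(-91, 86)) = Mul(Rational(-1, 3), -5) = Rational(5, 3) ≈ 1.6667)
t = Rational(88, 6663) (t = Pow(Add(Add(Mul(18, Pow(-44, -1)), Mul(105, Pow(8, -1))), Mul(-7, -9)), -1) = Pow(Add(Add(Mul(18, Rational(-1, 44)), Mul(105, Rational(1, 8))), 63), -1) = Pow(Add(Add(Rational(-9, 22), Rational(105, 8)), 63), -1) = Pow(Add(Rational(1119, 88), 63), -1) = Pow(Rational(6663, 88), -1) = Rational(88, 6663) ≈ 0.013207)
Mul(t, O) = Mul(Rational(88, 6663), Rational(5, 3)) = Rational(440, 19989)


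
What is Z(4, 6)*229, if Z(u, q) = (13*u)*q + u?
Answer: 72364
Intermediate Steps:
Z(u, q) = u + 13*q*u (Z(u, q) = 13*q*u + u = u + 13*q*u)
Z(4, 6)*229 = (4*(1 + 13*6))*229 = (4*(1 + 78))*229 = (4*79)*229 = 316*229 = 72364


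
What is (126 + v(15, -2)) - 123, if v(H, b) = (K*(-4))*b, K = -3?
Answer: -21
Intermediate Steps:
v(H, b) = 12*b (v(H, b) = (-3*(-4))*b = 12*b)
(126 + v(15, -2)) - 123 = (126 + 12*(-2)) - 123 = (126 - 24) - 123 = 102 - 123 = -21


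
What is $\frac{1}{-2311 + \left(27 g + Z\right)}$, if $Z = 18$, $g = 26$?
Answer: $- \frac{1}{1591} \approx -0.00062854$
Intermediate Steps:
$\frac{1}{-2311 + \left(27 g + Z\right)} = \frac{1}{-2311 + \left(27 \cdot 26 + 18\right)} = \frac{1}{-2311 + \left(702 + 18\right)} = \frac{1}{-2311 + 720} = \frac{1}{-1591} = - \frac{1}{1591}$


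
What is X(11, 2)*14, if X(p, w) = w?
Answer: 28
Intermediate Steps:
X(11, 2)*14 = 2*14 = 28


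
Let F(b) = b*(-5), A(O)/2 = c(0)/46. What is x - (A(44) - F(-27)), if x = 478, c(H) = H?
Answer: 613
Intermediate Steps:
A(O) = 0 (A(O) = 2*(0/46) = 2*(0*(1/46)) = 2*0 = 0)
F(b) = -5*b
x - (A(44) - F(-27)) = 478 - (0 - (-5)*(-27)) = 478 - (0 - 1*135) = 478 - (0 - 135) = 478 - 1*(-135) = 478 + 135 = 613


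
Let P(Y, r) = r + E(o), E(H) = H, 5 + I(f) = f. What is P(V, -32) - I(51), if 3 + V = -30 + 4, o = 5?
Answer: -73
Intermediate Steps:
I(f) = -5 + f
V = -29 (V = -3 + (-30 + 4) = -3 - 26 = -29)
P(Y, r) = 5 + r (P(Y, r) = r + 5 = 5 + r)
P(V, -32) - I(51) = (5 - 32) - (-5 + 51) = -27 - 1*46 = -27 - 46 = -73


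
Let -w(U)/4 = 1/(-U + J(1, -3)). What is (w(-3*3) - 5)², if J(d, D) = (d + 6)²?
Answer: 21609/841 ≈ 25.694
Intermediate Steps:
J(d, D) = (6 + d)²
w(U) = -4/(49 - U) (w(U) = -4/(-U + (6 + 1)²) = -4/(-U + 7²) = -4/(-U + 49) = -4/(49 - U))
(w(-3*3) - 5)² = (4/(-49 - 3*3) - 5)² = (4/(-49 - 9) - 5)² = (4/(-58) - 5)² = (4*(-1/58) - 5)² = (-2/29 - 5)² = (-147/29)² = 21609/841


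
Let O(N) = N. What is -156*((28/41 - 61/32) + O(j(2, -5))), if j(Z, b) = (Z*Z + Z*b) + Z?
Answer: 267267/328 ≈ 814.84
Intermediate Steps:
j(Z, b) = Z + Z² + Z*b (j(Z, b) = (Z² + Z*b) + Z = Z + Z² + Z*b)
-156*((28/41 - 61/32) + O(j(2, -5))) = -156*((28/41 - 61/32) + 2*(1 + 2 - 5)) = -156*((28*(1/41) - 61*1/32) + 2*(-2)) = -156*((28/41 - 61/32) - 4) = -156*(-1605/1312 - 4) = -156*(-6853/1312) = 267267/328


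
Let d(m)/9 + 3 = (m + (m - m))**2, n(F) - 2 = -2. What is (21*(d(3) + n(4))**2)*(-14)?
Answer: -857304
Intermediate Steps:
n(F) = 0 (n(F) = 2 - 2 = 0)
d(m) = -27 + 9*m**2 (d(m) = -27 + 9*(m + (m - m))**2 = -27 + 9*(m + 0)**2 = -27 + 9*m**2)
(21*(d(3) + n(4))**2)*(-14) = (21*((-27 + 9*3**2) + 0)**2)*(-14) = (21*((-27 + 9*9) + 0)**2)*(-14) = (21*((-27 + 81) + 0)**2)*(-14) = (21*(54 + 0)**2)*(-14) = (21*54**2)*(-14) = (21*2916)*(-14) = 61236*(-14) = -857304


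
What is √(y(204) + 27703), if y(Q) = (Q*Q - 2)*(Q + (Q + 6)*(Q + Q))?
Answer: √3574004479 ≈ 59783.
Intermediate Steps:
y(Q) = (-2 + Q²)*(Q + 2*Q*(6 + Q)) (y(Q) = (Q² - 2)*(Q + (6 + Q)*(2*Q)) = (-2 + Q²)*(Q + 2*Q*(6 + Q)))
√(y(204) + 27703) = √(204*(-26 - 4*204 + 2*204³ + 13*204²) + 27703) = √(204*(-26 - 816 + 2*8489664 + 13*41616) + 27703) = √(204*(-26 - 816 + 16979328 + 541008) + 27703) = √(204*17519494 + 27703) = √(3573976776 + 27703) = √3574004479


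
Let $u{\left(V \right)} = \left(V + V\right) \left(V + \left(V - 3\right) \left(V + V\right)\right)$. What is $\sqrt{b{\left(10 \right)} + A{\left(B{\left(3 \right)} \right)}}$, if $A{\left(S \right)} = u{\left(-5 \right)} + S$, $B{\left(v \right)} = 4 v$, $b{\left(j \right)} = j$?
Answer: $2 i \sqrt{182} \approx 26.981 i$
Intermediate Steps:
$u{\left(V \right)} = 2 V \left(V + 2 V \left(-3 + V\right)\right)$ ($u{\left(V \right)} = 2 V \left(V + \left(-3 + V\right) 2 V\right) = 2 V \left(V + 2 V \left(-3 + V\right)\right)$)
$A{\left(S \right)} = -750 + S$ ($A{\left(S \right)} = \left(-5\right)^{2} \left(-10 + 4 \left(-5\right)\right) + S = 25 \left(-10 - 20\right) + S = 25 \left(-30\right) + S = -750 + S$)
$\sqrt{b{\left(10 \right)} + A{\left(B{\left(3 \right)} \right)}} = \sqrt{10 + \left(-750 + 4 \cdot 3\right)} = \sqrt{10 + \left(-750 + 12\right)} = \sqrt{10 - 738} = \sqrt{-728} = 2 i \sqrt{182}$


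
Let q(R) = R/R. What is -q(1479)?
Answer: -1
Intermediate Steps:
q(R) = 1
-q(1479) = -1*1 = -1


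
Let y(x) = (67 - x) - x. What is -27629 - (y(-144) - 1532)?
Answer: -26452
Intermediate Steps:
y(x) = 67 - 2*x
-27629 - (y(-144) - 1532) = -27629 - ((67 - 2*(-144)) - 1532) = -27629 - ((67 + 288) - 1532) = -27629 - (355 - 1532) = -27629 - 1*(-1177) = -27629 + 1177 = -26452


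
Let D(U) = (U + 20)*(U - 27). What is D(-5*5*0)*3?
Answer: -1620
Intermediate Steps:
D(U) = (-27 + U)*(20 + U) (D(U) = (20 + U)*(-27 + U) = (-27 + U)*(20 + U))
D(-5*5*0)*3 = (-540 + (-5*5*0)² - 7*(-5*5)*0)*3 = (-540 + (-25*0)² - (-175)*0)*3 = (-540 + 0² - 7*0)*3 = (-540 + 0 + 0)*3 = -540*3 = -1620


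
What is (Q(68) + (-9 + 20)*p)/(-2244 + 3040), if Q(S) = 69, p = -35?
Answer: -79/199 ≈ -0.39699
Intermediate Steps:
(Q(68) + (-9 + 20)*p)/(-2244 + 3040) = (69 + (-9 + 20)*(-35))/(-2244 + 3040) = (69 + 11*(-35))/796 = (69 - 385)*(1/796) = -316*1/796 = -79/199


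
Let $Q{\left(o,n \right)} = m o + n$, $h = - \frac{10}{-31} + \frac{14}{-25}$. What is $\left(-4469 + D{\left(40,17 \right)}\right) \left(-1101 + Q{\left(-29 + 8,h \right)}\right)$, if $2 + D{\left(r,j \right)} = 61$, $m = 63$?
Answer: $\frac{1657087488}{155} \approx 1.0691 \cdot 10^{7}$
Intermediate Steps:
$D{\left(r,j \right)} = 59$ ($D{\left(r,j \right)} = -2 + 61 = 59$)
$h = - \frac{184}{775}$ ($h = \left(-10\right) \left(- \frac{1}{31}\right) + 14 \left(- \frac{1}{25}\right) = \frac{10}{31} - \frac{14}{25} = - \frac{184}{775} \approx -0.23742$)
$Q{\left(o,n \right)} = n + 63 o$ ($Q{\left(o,n \right)} = 63 o + n = n + 63 o$)
$\left(-4469 + D{\left(40,17 \right)}\right) \left(-1101 + Q{\left(-29 + 8,h \right)}\right) = \left(-4469 + 59\right) \left(-1101 + \left(- \frac{184}{775} + 63 \left(-29 + 8\right)\right)\right) = - 4410 \left(-1101 + \left(- \frac{184}{775} + 63 \left(-21\right)\right)\right) = - 4410 \left(-1101 - \frac{1025509}{775}\right) = \left(-4410\right) \left(- \frac{1878784}{775}\right) = \frac{1657087488}{155}$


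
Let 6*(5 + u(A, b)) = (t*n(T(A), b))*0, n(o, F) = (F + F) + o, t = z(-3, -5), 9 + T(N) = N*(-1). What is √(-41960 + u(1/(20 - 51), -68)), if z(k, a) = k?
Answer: I*√41965 ≈ 204.85*I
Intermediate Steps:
T(N) = -9 - N (T(N) = -9 + N*(-1) = -9 - N)
t = -3
n(o, F) = o + 2*F (n(o, F) = 2*F + o = o + 2*F)
u(A, b) = -5 (u(A, b) = -5 + (-3*((-9 - A) + 2*b)*0)/6 = -5 + (-3*(-9 - A + 2*b)*0)/6 = -5 + ((27 - 6*b + 3*A)*0)/6 = -5 + (⅙)*0 = -5 + 0 = -5)
√(-41960 + u(1/(20 - 51), -68)) = √(-41960 - 5) = √(-41965) = I*√41965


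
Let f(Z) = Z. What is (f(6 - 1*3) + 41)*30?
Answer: 1320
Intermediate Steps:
(f(6 - 1*3) + 41)*30 = ((6 - 1*3) + 41)*30 = ((6 - 3) + 41)*30 = (3 + 41)*30 = 44*30 = 1320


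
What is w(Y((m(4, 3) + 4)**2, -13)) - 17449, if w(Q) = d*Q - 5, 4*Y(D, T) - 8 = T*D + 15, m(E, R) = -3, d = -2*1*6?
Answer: -17484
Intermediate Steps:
d = -12 (d = -2*6 = -12)
Y(D, T) = 23/4 + D*T/4 (Y(D, T) = 2 + (T*D + 15)/4 = 2 + (D*T + 15)/4 = 2 + (15 + D*T)/4 = 2 + (15/4 + D*T/4) = 23/4 + D*T/4)
w(Q) = -5 - 12*Q (w(Q) = -12*Q - 5 = -5 - 12*Q)
w(Y((m(4, 3) + 4)**2, -13)) - 17449 = (-5 - 12*(23/4 + (1/4)*(-3 + 4)**2*(-13))) - 17449 = (-5 - 12*(23/4 + (1/4)*1**2*(-13))) - 17449 = (-5 - 12*(23/4 + (1/4)*1*(-13))) - 17449 = (-5 - 12*(23/4 - 13/4)) - 17449 = (-5 - 12*5/2) - 17449 = (-5 - 30) - 17449 = -35 - 17449 = -17484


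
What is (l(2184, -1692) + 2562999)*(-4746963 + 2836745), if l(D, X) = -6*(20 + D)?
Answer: -4870626100950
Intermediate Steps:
l(D, X) = -120 - 6*D
(l(2184, -1692) + 2562999)*(-4746963 + 2836745) = ((-120 - 6*2184) + 2562999)*(-4746963 + 2836745) = ((-120 - 13104) + 2562999)*(-1910218) = (-13224 + 2562999)*(-1910218) = 2549775*(-1910218) = -4870626100950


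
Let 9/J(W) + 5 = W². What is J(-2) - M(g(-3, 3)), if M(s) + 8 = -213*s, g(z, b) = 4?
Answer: 851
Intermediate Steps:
M(s) = -8 - 213*s
J(W) = 9/(-5 + W²)
J(-2) - M(g(-3, 3)) = 9/(-5 + (-2)²) - (-8 - 213*4) = 9/(-5 + 4) - (-8 - 852) = 9/(-1) - 1*(-860) = 9*(-1) + 860 = -9 + 860 = 851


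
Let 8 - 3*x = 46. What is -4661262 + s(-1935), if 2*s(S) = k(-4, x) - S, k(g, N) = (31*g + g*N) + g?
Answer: -27961999/6 ≈ -4.6603e+6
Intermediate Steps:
x = -38/3 (x = 8/3 - ⅓*46 = 8/3 - 46/3 = -38/3 ≈ -12.667)
k(g, N) = 32*g + N*g (k(g, N) = (31*g + N*g) + g = 32*g + N*g)
s(S) = -116/3 - S/2 (s(S) = (-4*(32 - 38/3) - S)/2 = (-4*58/3 - S)/2 = (-232/3 - S)/2 = -116/3 - S/2)
-4661262 + s(-1935) = -4661262 + (-116/3 - ½*(-1935)) = -4661262 + (-116/3 + 1935/2) = -4661262 + 5573/6 = -27961999/6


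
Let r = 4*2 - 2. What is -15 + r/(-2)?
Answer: -18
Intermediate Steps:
r = 6 (r = 8 - 2 = 6)
-15 + r/(-2) = -15 + 6/(-2) = -15 + 6*(-½) = -15 - 3 = -18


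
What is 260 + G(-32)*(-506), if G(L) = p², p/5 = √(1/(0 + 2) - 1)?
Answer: 6585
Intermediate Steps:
p = 5*I*√2/2 (p = 5*√(1/(0 + 2) - 1) = 5*√(1/2 - 1) = 5*√(½ - 1) = 5*√(-½) = 5*(I*√2/2) = 5*I*√2/2 ≈ 3.5355*I)
G(L) = -25/2 (G(L) = (5*I*√2/2)² = -25/2)
260 + G(-32)*(-506) = 260 - 25/2*(-506) = 260 + 6325 = 6585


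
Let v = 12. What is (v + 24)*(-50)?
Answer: -1800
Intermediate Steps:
(v + 24)*(-50) = (12 + 24)*(-50) = 36*(-50) = -1800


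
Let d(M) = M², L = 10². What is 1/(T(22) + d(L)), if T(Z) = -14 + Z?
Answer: 1/10008 ≈ 9.9920e-5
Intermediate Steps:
L = 100
1/(T(22) + d(L)) = 1/((-14 + 22) + 100²) = 1/(8 + 10000) = 1/10008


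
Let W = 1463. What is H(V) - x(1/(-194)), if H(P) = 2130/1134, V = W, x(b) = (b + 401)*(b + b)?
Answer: 21383267/3556602 ≈ 6.0123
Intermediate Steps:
x(b) = 2*b*(401 + b) (x(b) = (401 + b)*(2*b) = 2*b*(401 + b))
V = 1463
H(P) = 355/189 (H(P) = 2130*(1/1134) = 355/189)
H(V) - x(1/(-194)) = 355/189 - 2*(401 + 1/(-194))/(-194) = 355/189 - 2*(-1)*(401 - 1/194)/194 = 355/189 - 2*(-1)*77793/(194*194) = 355/189 - 1*(-77793/18818) = 355/189 + 77793/18818 = 21383267/3556602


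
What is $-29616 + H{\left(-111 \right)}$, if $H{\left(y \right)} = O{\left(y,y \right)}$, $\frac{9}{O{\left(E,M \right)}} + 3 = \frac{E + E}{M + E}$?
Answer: $- \frac{59241}{2} \approx -29621.0$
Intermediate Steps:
$O{\left(E,M \right)} = \frac{9}{-3 + \frac{2 E}{E + M}}$ ($O{\left(E,M \right)} = \frac{9}{-3 + \frac{E + E}{M + E}} = \frac{9}{-3 + \frac{2 E}{E + M}}$)
$H{\left(y \right)} = - \frac{9}{2}$ ($H{\left(y \right)} = \frac{9 \left(- y - y\right)}{y + 3 y} = \frac{9 \left(- 2 y\right)}{4 y} = 9 \frac{1}{4 y} \left(- 2 y\right) = - \frac{9}{2}$)
$-29616 + H{\left(-111 \right)} = -29616 - \frac{9}{2} = - \frac{59241}{2}$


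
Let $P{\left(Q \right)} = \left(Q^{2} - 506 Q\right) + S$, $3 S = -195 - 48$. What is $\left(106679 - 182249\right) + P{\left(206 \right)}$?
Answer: $-137451$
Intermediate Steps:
$S = -81$ ($S = \frac{-195 - 48}{3} = \frac{1}{3} \left(-243\right) = -81$)
$P{\left(Q \right)} = -81 + Q^{2} - 506 Q$ ($P{\left(Q \right)} = \left(Q^{2} - 506 Q\right) - 81 = -81 + Q^{2} - 506 Q$)
$\left(106679 - 182249\right) + P{\left(206 \right)} = \left(106679 - 182249\right) - \left(104317 - 42436\right) = -75570 - 61881 = -137451$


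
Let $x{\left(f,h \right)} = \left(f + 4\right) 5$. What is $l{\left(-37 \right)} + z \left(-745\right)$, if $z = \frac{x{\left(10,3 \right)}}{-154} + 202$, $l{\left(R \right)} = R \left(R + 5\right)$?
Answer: $- \frac{1638641}{11} \approx -1.4897 \cdot 10^{5}$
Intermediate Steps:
$l{\left(R \right)} = R \left(5 + R\right)$
$x{\left(f,h \right)} = 20 + 5 f$ ($x{\left(f,h \right)} = \left(4 + f\right) 5 = 20 + 5 f$)
$z = \frac{2217}{11}$ ($z = \frac{20 + 5 \cdot 10}{-154} + 202 = \left(20 + 50\right) \left(- \frac{1}{154}\right) + 202 = 70 \left(- \frac{1}{154}\right) + 202 = - \frac{5}{11} + 202 = \frac{2217}{11} \approx 201.55$)
$l{\left(-37 \right)} + z \left(-745\right) = - 37 \left(5 - 37\right) + \frac{2217}{11} \left(-745\right) = \left(-37\right) \left(-32\right) - \frac{1651665}{11} = 1184 - \frac{1651665}{11} = - \frac{1638641}{11}$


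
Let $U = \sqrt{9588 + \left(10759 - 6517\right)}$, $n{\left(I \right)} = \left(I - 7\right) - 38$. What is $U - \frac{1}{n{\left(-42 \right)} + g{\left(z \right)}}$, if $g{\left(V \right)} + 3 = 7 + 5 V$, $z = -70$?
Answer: $\frac{1}{433} + \sqrt{13830} \approx 117.6$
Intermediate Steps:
$g{\left(V \right)} = 4 + 5 V$ ($g{\left(V \right)} = -3 + \left(7 + 5 V\right) = 4 + 5 V$)
$n{\left(I \right)} = -45 + I$ ($n{\left(I \right)} = \left(-7 + I\right) - 38 = -45 + I$)
$U = \sqrt{13830}$ ($U = \sqrt{9588 + \left(10759 - 6517\right)} = \sqrt{9588 + 4242} = \sqrt{13830} \approx 117.6$)
$U - \frac{1}{n{\left(-42 \right)} + g{\left(z \right)}} = \sqrt{13830} - \frac{1}{\left(-45 - 42\right) + \left(4 + 5 \left(-70\right)\right)} = \sqrt{13830} - \frac{1}{-87 + \left(4 - 350\right)} = \sqrt{13830} - \frac{1}{-87 - 346} = \sqrt{13830} - \frac{1}{-433} = \sqrt{13830} - - \frac{1}{433} = \sqrt{13830} + \frac{1}{433} = \frac{1}{433} + \sqrt{13830}$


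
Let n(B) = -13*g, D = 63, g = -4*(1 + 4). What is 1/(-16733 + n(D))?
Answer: -1/16473 ≈ -6.0705e-5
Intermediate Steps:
g = -20 (g = -4*5 = -20)
n(B) = 260 (n(B) = -13*(-20) = 260)
1/(-16733 + n(D)) = 1/(-16733 + 260) = 1/(-16473) = -1/16473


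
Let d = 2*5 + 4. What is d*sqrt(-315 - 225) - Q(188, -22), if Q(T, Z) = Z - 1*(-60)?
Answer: -38 + 84*I*sqrt(15) ≈ -38.0 + 325.33*I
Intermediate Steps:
Q(T, Z) = 60 + Z (Q(T, Z) = Z + 60 = 60 + Z)
d = 14 (d = 10 + 4 = 14)
d*sqrt(-315 - 225) - Q(188, -22) = 14*sqrt(-315 - 225) - (60 - 22) = 14*sqrt(-540) - 1*38 = 14*(6*I*sqrt(15)) - 38 = 84*I*sqrt(15) - 38 = -38 + 84*I*sqrt(15)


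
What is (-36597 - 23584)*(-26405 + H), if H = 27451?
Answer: -62949326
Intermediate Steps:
(-36597 - 23584)*(-26405 + H) = (-36597 - 23584)*(-26405 + 27451) = -60181*1046 = -62949326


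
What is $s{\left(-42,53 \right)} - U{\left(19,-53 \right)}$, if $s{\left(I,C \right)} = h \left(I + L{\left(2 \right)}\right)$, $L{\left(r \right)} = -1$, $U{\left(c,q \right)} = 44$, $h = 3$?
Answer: $-173$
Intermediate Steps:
$s{\left(I,C \right)} = -3 + 3 I$ ($s{\left(I,C \right)} = 3 \left(I - 1\right) = 3 \left(-1 + I\right) = -3 + 3 I$)
$s{\left(-42,53 \right)} - U{\left(19,-53 \right)} = \left(-3 + 3 \left(-42\right)\right) - 44 = \left(-3 - 126\right) - 44 = -129 - 44 = -173$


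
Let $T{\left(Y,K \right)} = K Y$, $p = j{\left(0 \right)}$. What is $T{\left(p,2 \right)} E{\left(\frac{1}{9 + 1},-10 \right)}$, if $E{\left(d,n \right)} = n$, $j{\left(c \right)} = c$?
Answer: $0$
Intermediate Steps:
$p = 0$
$T{\left(p,2 \right)} E{\left(\frac{1}{9 + 1},-10 \right)} = 2 \cdot 0 \left(-10\right) = 0 \left(-10\right) = 0$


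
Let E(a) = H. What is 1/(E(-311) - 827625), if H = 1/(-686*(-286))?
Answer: -196196/162376714499 ≈ -1.2083e-6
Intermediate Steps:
H = 1/196196 (H = -1/686*(-1/286) = 1/196196 ≈ 5.0969e-6)
E(a) = 1/196196
1/(E(-311) - 827625) = 1/(1/196196 - 827625) = 1/(-162376714499/196196) = -196196/162376714499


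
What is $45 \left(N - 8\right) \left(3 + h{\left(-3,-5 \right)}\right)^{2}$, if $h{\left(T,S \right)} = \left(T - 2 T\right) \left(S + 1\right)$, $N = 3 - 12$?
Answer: $-61965$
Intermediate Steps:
$N = -9$ ($N = 3 - 12 = -9$)
$h{\left(T,S \right)} = - T \left(1 + S\right)$
$45 \left(N - 8\right) \left(3 + h{\left(-3,-5 \right)}\right)^{2} = 45 \left(-9 - 8\right) \left(3 - - 3 \left(1 - 5\right)\right)^{2} = 45 \left(-9 - 8\right) \left(3 - \left(-3\right) \left(-4\right)\right)^{2} = 45 \left(-17\right) \left(3 - 12\right)^{2} = - 765 \left(-9\right)^{2} = \left(-765\right) 81 = -61965$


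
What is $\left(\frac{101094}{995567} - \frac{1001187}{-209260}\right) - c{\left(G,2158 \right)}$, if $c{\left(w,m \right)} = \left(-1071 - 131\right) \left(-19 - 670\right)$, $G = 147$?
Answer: $- \frac{172535251402466291}{208332350420} \approx -8.2817 \cdot 10^{5}$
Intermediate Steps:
$c{\left(w,m \right)} = 828178$ ($c{\left(w,m \right)} = \left(-1202\right) \left(-689\right) = 828178$)
$\left(\frac{101094}{995567} - \frac{1001187}{-209260}\right) - c{\left(G,2158 \right)} = \left(\frac{101094}{995567} - \frac{1001187}{-209260}\right) - 828178 = \left(101094 \cdot \frac{1}{995567} - - \frac{1001187}{209260}\right) - 828178 = \left(\frac{101094}{995567} + \frac{1001187}{209260}\right) - 828178 = \frac{1017903668469}{208332350420} - 828178 = - \frac{172535251402466291}{208332350420}$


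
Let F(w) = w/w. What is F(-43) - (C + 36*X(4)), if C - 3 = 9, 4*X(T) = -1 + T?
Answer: -38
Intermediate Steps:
X(T) = -¼ + T/4 (X(T) = (-1 + T)/4 = -¼ + T/4)
C = 12 (C = 3 + 9 = 12)
F(w) = 1
F(-43) - (C + 36*X(4)) = 1 - (12 + 36*(-¼ + (¼)*4)) = 1 - (12 + 36*(-¼ + 1)) = 1 - (12 + 36*(¾)) = 1 - (12 + 27) = 1 - 1*39 = 1 - 39 = -38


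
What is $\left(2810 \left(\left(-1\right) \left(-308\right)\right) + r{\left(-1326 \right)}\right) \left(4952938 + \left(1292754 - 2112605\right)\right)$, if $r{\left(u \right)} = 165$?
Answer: $3577786096115$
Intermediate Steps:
$\left(2810 \left(\left(-1\right) \left(-308\right)\right) + r{\left(-1326 \right)}\right) \left(4952938 + \left(1292754 - 2112605\right)\right) = \left(2810 \left(\left(-1\right) \left(-308\right)\right) + 165\right) \left(4952938 + \left(1292754 - 2112605\right)\right) = \left(2810 \cdot 308 + 165\right) \left(4952938 - 819851\right) = \left(865480 + 165\right) 4133087 = 865645 \cdot 4133087 = 3577786096115$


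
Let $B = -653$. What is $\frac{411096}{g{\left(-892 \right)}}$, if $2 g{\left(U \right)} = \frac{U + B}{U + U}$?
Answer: $\frac{488930176}{515} \approx 9.4938 \cdot 10^{5}$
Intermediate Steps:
$g{\left(U \right)} = \frac{-653 + U}{4 U}$ ($g{\left(U \right)} = \frac{\left(U - 653\right) \frac{1}{U + U}}{2} = \frac{\left(-653 + U\right) \frac{1}{2 U}}{2} = \frac{\frac{1}{2} \frac{1}{U} \left(-653 + U\right)}{2} = \frac{-653 + U}{4 U}$)
$\frac{411096}{g{\left(-892 \right)}} = \frac{411096}{\frac{1}{4} \frac{1}{-892} \left(-653 - 892\right)} = \frac{411096}{\frac{1}{4} \left(- \frac{1}{892}\right) \left(-1545\right)} = \frac{411096}{\frac{1545}{3568}} = 411096 \cdot \frac{3568}{1545} = \frac{488930176}{515}$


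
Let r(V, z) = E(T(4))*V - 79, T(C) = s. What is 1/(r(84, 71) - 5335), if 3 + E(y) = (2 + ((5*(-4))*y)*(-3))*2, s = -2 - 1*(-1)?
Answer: -1/15410 ≈ -6.4893e-5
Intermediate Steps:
s = -1 (s = -2 + 1 = -1)
T(C) = -1
E(y) = 1 + 120*y (E(y) = -3 + (2 + ((5*(-4))*y)*(-3))*2 = -3 + (2 - 20*y*(-3))*2 = -3 + (2 + 60*y)*2 = -3 + (4 + 120*y) = 1 + 120*y)
r(V, z) = -79 - 119*V (r(V, z) = (1 + 120*(-1))*V - 79 = (1 - 120)*V - 79 = -119*V - 79 = -79 - 119*V)
1/(r(84, 71) - 5335) = 1/((-79 - 119*84) - 5335) = 1/((-79 - 9996) - 5335) = 1/(-10075 - 5335) = 1/(-15410) = -1/15410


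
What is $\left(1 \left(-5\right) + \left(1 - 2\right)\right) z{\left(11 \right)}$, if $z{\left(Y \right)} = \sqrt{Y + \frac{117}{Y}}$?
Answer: $- \frac{6 \sqrt{2618}}{11} \approx -27.909$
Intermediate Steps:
$\left(1 \left(-5\right) + \left(1 - 2\right)\right) z{\left(11 \right)} = \left(1 \left(-5\right) + \left(1 - 2\right)\right) \sqrt{11 + \frac{117}{11}} = \left(-5 + \left(1 - 2\right)\right) \sqrt{11 + 117 \cdot \frac{1}{11}} = \left(-5 - 1\right) \sqrt{11 + \frac{117}{11}} = - 6 \sqrt{\frac{238}{11}} = - 6 \frac{\sqrt{2618}}{11} = - \frac{6 \sqrt{2618}}{11}$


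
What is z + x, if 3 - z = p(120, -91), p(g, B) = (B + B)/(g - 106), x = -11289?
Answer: -11273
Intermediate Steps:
p(g, B) = 2*B/(-106 + g) (p(g, B) = (2*B)/(-106 + g) = 2*B/(-106 + g))
z = 16 (z = 3 - 2*(-91)/(-106 + 120) = 3 - 2*(-91)/14 = 3 - 1*(-13) = 3 + 13 = 16)
z + x = 16 - 11289 = -11273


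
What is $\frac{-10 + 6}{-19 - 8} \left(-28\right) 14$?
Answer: $- \frac{1568}{27} \approx -58.074$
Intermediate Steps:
$\frac{-10 + 6}{-19 - 8} \left(-28\right) 14 = - \frac{4}{-27} \left(-28\right) 14 = \left(-4\right) \left(- \frac{1}{27}\right) \left(-28\right) 14 = \frac{4}{27} \left(-28\right) 14 = \left(- \frac{112}{27}\right) 14 = - \frac{1568}{27}$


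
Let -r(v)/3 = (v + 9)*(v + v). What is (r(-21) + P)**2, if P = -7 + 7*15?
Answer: 1999396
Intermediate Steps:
r(v) = -6*v*(9 + v) (r(v) = -3*(v + 9)*(v + v) = -3*(9 + v)*2*v = -6*v*(9 + v))
P = 98 (P = -7 + 105 = 98)
(r(-21) + P)**2 = (-6*(-21)*(9 - 21) + 98)**2 = (-6*(-21)*(-12) + 98)**2 = (-1512 + 98)**2 = (-1414)**2 = 1999396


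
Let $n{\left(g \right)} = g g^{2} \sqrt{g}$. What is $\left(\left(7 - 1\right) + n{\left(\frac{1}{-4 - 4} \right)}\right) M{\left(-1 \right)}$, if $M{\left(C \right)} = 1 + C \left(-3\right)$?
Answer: $24 - \frac{i \sqrt{2}}{512} \approx 24.0 - 0.0027621 i$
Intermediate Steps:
$M{\left(C \right)} = 1 - 3 C$
$n{\left(g \right)} = g^{\frac{7}{2}}$ ($n{\left(g \right)} = g^{3} \sqrt{g} = g^{\frac{7}{2}}$)
$\left(\left(7 - 1\right) + n{\left(\frac{1}{-4 - 4} \right)}\right) M{\left(-1 \right)} = \left(\left(7 - 1\right) + \left(\frac{1}{-4 - 4}\right)^{\frac{7}{2}}\right) \left(1 - -3\right) = \left(\left(7 - 1\right) + \left(\frac{1}{-8}\right)^{\frac{7}{2}}\right) \left(1 + 3\right) = \left(6 + \left(- \frac{1}{8}\right)^{\frac{7}{2}}\right) 4 = \left(6 - \frac{i \sqrt{2}}{2048}\right) 4 = 24 - \frac{i \sqrt{2}}{512}$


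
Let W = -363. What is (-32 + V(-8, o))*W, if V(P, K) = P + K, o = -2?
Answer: 15246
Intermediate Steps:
V(P, K) = K + P
(-32 + V(-8, o))*W = (-32 + (-2 - 8))*(-363) = (-32 - 10)*(-363) = -42*(-363) = 15246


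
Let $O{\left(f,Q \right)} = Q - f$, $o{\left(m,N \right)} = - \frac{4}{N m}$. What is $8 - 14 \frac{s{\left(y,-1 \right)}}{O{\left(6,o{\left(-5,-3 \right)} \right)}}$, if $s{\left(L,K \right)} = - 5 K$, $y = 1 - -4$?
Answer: $\frac{901}{47} \approx 19.17$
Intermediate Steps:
$y = 5$ ($y = 1 + 4 = 5$)
$o{\left(m,N \right)} = - \frac{4}{N m}$ ($o{\left(m,N \right)} = - 4 \frac{1}{N m} = - \frac{4}{N m}$)
$8 - 14 \frac{s{\left(y,-1 \right)}}{O{\left(6,o{\left(-5,-3 \right)} \right)}} = 8 - 14 \frac{\left(-5\right) \left(-1\right)}{- \frac{4}{\left(-3\right) \left(-5\right)} - 6} = 8 - 14 \frac{5}{\left(-4\right) \left(- \frac{1}{3}\right) \left(- \frac{1}{5}\right) - 6} = 8 - 14 \frac{5}{- \frac{4}{15} - 6} = 8 - 14 \frac{5}{- \frac{94}{15}} = 8 - 14 \cdot 5 \left(- \frac{15}{94}\right) = 8 - - \frac{525}{47} = 8 + \frac{525}{47} = \frac{901}{47}$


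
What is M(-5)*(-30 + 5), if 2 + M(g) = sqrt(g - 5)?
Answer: 50 - 25*I*sqrt(10) ≈ 50.0 - 79.057*I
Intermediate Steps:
M(g) = -2 + sqrt(-5 + g) (M(g) = -2 + sqrt(g - 5) = -2 + sqrt(-5 + g))
M(-5)*(-30 + 5) = (-2 + sqrt(-5 - 5))*(-30 + 5) = (-2 + sqrt(-10))*(-25) = (-2 + I*sqrt(10))*(-25) = 50 - 25*I*sqrt(10)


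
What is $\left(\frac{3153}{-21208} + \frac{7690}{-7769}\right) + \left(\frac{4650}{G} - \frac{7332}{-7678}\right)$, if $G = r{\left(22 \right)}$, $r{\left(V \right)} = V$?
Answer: $\frac{12143480908739}{57502968248} \approx 211.18$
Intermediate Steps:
$G = 22$
$\left(\frac{3153}{-21208} + \frac{7690}{-7769}\right) + \left(\frac{4650}{G} - \frac{7332}{-7678}\right) = \left(\frac{3153}{-21208} + \frac{7690}{-7769}\right) + \left(\frac{4650}{22} - \frac{7332}{-7678}\right) = \left(3153 \left(- \frac{1}{21208}\right) + 7690 \left(- \frac{1}{7769}\right)\right) + \left(4650 \cdot \frac{1}{22} - - \frac{3666}{3839}\right) = \left(- \frac{3153}{21208} - \frac{7690}{7769}\right) + \left(\frac{2325}{11} + \frac{3666}{3839}\right) = - \frac{187585177}{164764952} + \frac{815091}{3839} = \frac{12143480908739}{57502968248}$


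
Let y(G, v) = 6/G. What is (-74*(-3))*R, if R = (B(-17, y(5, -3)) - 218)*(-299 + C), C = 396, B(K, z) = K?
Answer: -5060490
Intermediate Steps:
R = -22795 (R = (-17 - 218)*(-299 + 396) = -235*97 = -22795)
(-74*(-3))*R = -74*(-3)*(-22795) = 222*(-22795) = -5060490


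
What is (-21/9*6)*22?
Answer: -308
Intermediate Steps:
(-21/9*6)*22 = (-21*⅑*6)*22 = -7/3*6*22 = -14*22 = -308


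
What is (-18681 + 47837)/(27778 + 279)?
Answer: 29156/28057 ≈ 1.0392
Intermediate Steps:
(-18681 + 47837)/(27778 + 279) = 29156/28057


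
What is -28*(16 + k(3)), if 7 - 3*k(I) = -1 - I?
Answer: -1652/3 ≈ -550.67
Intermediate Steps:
k(I) = 8/3 + I/3 (k(I) = 7/3 - (-1 - I)/3 = 7/3 + (⅓ + I/3) = 8/3 + I/3)
-28*(16 + k(3)) = -28*(16 + (8/3 + (⅓)*3)) = -28*(16 + (8/3 + 1)) = -28*(16 + 11/3) = -28*59/3 = -1652/3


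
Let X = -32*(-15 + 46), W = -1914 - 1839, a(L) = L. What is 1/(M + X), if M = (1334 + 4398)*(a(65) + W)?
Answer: -1/21140608 ≈ -4.7302e-8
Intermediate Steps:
W = -3753
X = -992 (X = -32*31 = -992)
M = -21139616 (M = (1334 + 4398)*(65 - 3753) = 5732*(-3688) = -21139616)
1/(M + X) = 1/(-21139616 - 992) = 1/(-21140608) = -1/21140608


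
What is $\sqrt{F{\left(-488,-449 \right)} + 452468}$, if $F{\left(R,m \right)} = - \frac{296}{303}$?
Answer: $\frac{2 \sqrt{10385136231}}{303} \approx 672.66$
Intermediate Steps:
$F{\left(R,m \right)} = - \frac{296}{303}$ ($F{\left(R,m \right)} = \left(-296\right) \frac{1}{303} = - \frac{296}{303}$)
$\sqrt{F{\left(-488,-449 \right)} + 452468} = \sqrt{- \frac{296}{303} + 452468} = \sqrt{\frac{137097508}{303}} = \frac{2 \sqrt{10385136231}}{303}$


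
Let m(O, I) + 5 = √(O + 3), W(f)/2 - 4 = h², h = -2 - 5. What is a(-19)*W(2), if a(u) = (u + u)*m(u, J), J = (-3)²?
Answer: 20140 - 16112*I ≈ 20140.0 - 16112.0*I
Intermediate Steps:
h = -7
W(f) = 106 (W(f) = 8 + 2*(-7)² = 8 + 2*49 = 8 + 98 = 106)
J = 9
m(O, I) = -5 + √(3 + O) (m(O, I) = -5 + √(O + 3) = -5 + √(3 + O))
a(u) = 2*u*(-5 + √(3 + u)) (a(u) = (u + u)*(-5 + √(3 + u)) = (2*u)*(-5 + √(3 + u)) = 2*u*(-5 + √(3 + u)))
a(-19)*W(2) = (2*(-19)*(-5 + √(3 - 19)))*106 = (2*(-19)*(-5 + √(-16)))*106 = (2*(-19)*(-5 + 4*I))*106 = (190 - 152*I)*106 = 20140 - 16112*I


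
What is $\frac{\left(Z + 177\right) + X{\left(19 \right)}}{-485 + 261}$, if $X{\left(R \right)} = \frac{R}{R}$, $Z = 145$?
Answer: $- \frac{323}{224} \approx -1.442$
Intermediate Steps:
$X{\left(R \right)} = 1$
$\frac{\left(Z + 177\right) + X{\left(19 \right)}}{-485 + 261} = \frac{\left(145 + 177\right) + 1}{-485 + 261} = \frac{322 + 1}{-224} = 323 \left(- \frac{1}{224}\right) = - \frac{323}{224}$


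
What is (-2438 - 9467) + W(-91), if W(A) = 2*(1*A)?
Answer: -12087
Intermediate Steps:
W(A) = 2*A
(-2438 - 9467) + W(-91) = (-2438 - 9467) + 2*(-91) = -11905 - 182 = -12087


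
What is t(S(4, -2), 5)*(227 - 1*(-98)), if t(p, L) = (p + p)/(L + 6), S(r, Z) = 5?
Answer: 3250/11 ≈ 295.45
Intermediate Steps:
t(p, L) = 2*p/(6 + L) (t(p, L) = (2*p)/(6 + L) = 2*p/(6 + L))
t(S(4, -2), 5)*(227 - 1*(-98)) = (2*5/(6 + 5))*(227 - 1*(-98)) = (2*5/11)*(227 + 98) = (2*5*(1/11))*325 = (10/11)*325 = 3250/11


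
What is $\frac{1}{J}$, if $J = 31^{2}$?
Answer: $\frac{1}{961} \approx 0.0010406$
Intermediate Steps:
$J = 961$
$\frac{1}{J} = \frac{1}{961}$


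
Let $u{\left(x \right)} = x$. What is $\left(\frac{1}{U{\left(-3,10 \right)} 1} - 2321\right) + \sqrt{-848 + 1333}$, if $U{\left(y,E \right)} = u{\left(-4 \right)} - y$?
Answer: $-2322 + \sqrt{485} \approx -2300.0$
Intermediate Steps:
$U{\left(y,E \right)} = -4 - y$
$\left(\frac{1}{U{\left(-3,10 \right)} 1} - 2321\right) + \sqrt{-848 + 1333} = \left(\frac{1}{\left(-4 - -3\right) 1} - 2321\right) + \sqrt{-848 + 1333} = \left(\frac{1}{\left(-4 + 3\right) 1} - 2321\right) + \sqrt{485} = \left(\frac{1}{\left(-1\right) 1} - 2321\right) + \sqrt{485} = \left(\frac{1}{-1} - 2321\right) + \sqrt{485} = \left(-1 - 2321\right) + \sqrt{485} = -2322 + \sqrt{485}$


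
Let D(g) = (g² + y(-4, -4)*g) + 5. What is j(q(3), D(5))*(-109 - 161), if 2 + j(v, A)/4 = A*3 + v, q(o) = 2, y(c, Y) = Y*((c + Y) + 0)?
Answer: -615600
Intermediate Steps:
y(c, Y) = Y*(Y + c) (y(c, Y) = Y*((Y + c) + 0) = Y*(Y + c))
D(g) = 5 + g² + 32*g (D(g) = (g² + (-4*(-4 - 4))*g) + 5 = (g² + (-4*(-8))*g) + 5 = (g² + 32*g) + 5 = 5 + g² + 32*g)
j(v, A) = -8 + 4*v + 12*A (j(v, A) = -8 + 4*(A*3 + v) = -8 + 4*(3*A + v) = -8 + 4*(v + 3*A) = -8 + (4*v + 12*A) = -8 + 4*v + 12*A)
j(q(3), D(5))*(-109 - 161) = (-8 + 4*2 + 12*(5 + 5² + 32*5))*(-109 - 161) = (-8 + 8 + 12*(5 + 25 + 160))*(-270) = (-8 + 8 + 12*190)*(-270) = (-8 + 8 + 2280)*(-270) = 2280*(-270) = -615600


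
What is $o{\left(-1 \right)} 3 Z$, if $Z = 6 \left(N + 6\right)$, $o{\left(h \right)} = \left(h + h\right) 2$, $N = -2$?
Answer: $-288$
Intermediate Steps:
$o{\left(h \right)} = 4 h$ ($o{\left(h \right)} = 2 h 2 = 4 h$)
$Z = 24$ ($Z = 6 \left(-2 + 6\right) = 6 \cdot 4 = 24$)
$o{\left(-1 \right)} 3 Z = 4 \left(-1\right) 3 \cdot 24 = \left(-4\right) 3 \cdot 24 = \left(-12\right) 24 = -288$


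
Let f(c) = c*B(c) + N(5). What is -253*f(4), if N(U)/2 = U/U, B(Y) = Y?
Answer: -4554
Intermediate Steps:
N(U) = 2 (N(U) = 2*(U/U) = 2*1 = 2)
f(c) = 2 + c² (f(c) = c*c + 2 = c² + 2 = 2 + c²)
-253*f(4) = -253*(2 + 4²) = -253*(2 + 16) = -253*18 = -4554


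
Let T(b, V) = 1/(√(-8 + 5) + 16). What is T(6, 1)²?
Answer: (16 - I*√3)²/67081 ≈ 0.0037716 - 0.00082625*I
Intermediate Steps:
T(b, V) = 1/(16 + I*√3) (T(b, V) = 1/(√(-3) + 16) = 1/(I*√3 + 16) = 1/(16 + I*√3))
T(6, 1)² = (16/259 - I*√3/259)²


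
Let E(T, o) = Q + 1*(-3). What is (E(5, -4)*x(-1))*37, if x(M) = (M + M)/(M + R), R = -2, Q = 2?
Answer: -74/3 ≈ -24.667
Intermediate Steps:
E(T, o) = -1 (E(T, o) = 2 + 1*(-3) = 2 - 3 = -1)
x(M) = 2*M/(-2 + M) (x(M) = (M + M)/(M - 2) = (2*M)/(-2 + M) = 2*M/(-2 + M))
(E(5, -4)*x(-1))*37 = -2*(-1)/(-2 - 1)*37 = -2*(-1)/(-3)*37 = -2*(-1)*(-1)/3*37 = -1*⅔*37 = -⅔*37 = -74/3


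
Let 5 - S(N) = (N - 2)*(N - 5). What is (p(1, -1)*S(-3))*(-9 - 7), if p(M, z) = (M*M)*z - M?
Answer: -1120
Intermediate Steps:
S(N) = 5 - (-5 + N)*(-2 + N) (S(N) = 5 - (N - 2)*(N - 5) = 5 - (-2 + N)*(-5 + N) = 5 - (-5 + N)*(-2 + N))
p(M, z) = -M + z*M² (p(M, z) = M²*z - M = z*M² - M = -M + z*M²)
(p(1, -1)*S(-3))*(-9 - 7) = ((1*(-1 + 1*(-1)))*(-5 - 1*(-3)² + 7*(-3)))*(-9 - 7) = ((1*(-1 - 1))*(-5 - 1*9 - 21))*(-16) = ((1*(-2))*(-5 - 9 - 21))*(-16) = -2*(-35)*(-16) = 70*(-16) = -1120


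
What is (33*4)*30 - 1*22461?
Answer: -18501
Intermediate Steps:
(33*4)*30 - 1*22461 = 132*30 - 22461 = 3960 - 22461 = -18501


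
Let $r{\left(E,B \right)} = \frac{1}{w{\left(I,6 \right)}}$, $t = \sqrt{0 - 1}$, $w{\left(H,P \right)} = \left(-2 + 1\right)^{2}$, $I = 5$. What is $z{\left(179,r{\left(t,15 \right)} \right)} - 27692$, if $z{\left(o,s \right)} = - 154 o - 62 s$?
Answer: $-55320$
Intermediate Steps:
$w{\left(H,P \right)} = 1$ ($w{\left(H,P \right)} = \left(-1\right)^{2} = 1$)
$t = i$ ($t = \sqrt{-1} = i \approx 1.0 i$)
$r{\left(E,B \right)} = 1$ ($r{\left(E,B \right)} = 1^{-1} = 1$)
$z{\left(179,r{\left(t,15 \right)} \right)} - 27692 = \left(\left(-154\right) 179 - 62\right) - 27692 = \left(-27566 - 62\right) - 27692 = -27628 - 27692 = -55320$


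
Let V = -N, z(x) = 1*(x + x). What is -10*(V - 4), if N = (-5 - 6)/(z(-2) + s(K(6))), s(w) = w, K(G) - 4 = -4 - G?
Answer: 51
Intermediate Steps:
z(x) = 2*x (z(x) = 1*(2*x) = 2*x)
K(G) = -G (K(G) = 4 + (-4 - G) = -G)
N = 11/10 (N = (-5 - 6)/(2*(-2) - 1*6) = -11/(-4 - 6) = -11/(-10) = -11*(-1/10) = 11/10 ≈ 1.1000)
V = -11/10 (V = -1*11/10 = -11/10 ≈ -1.1000)
-10*(V - 4) = -10*(-11/10 - 4) = -10*(-51/10) = 51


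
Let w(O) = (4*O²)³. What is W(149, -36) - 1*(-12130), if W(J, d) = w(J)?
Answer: 700321701554594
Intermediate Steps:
w(O) = 64*O⁶
W(J, d) = 64*J⁶
W(149, -36) - 1*(-12130) = 64*149⁶ - 1*(-12130) = 64*10942526586601 + 12130 = 700321701542464 + 12130 = 700321701554594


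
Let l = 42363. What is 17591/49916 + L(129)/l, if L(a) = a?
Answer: 250548899/704863836 ≈ 0.35546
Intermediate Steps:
17591/49916 + L(129)/l = 17591/49916 + 129/42363 = 17591*(1/49916) + 129*(1/42363) = 17591/49916 + 43/14121 = 250548899/704863836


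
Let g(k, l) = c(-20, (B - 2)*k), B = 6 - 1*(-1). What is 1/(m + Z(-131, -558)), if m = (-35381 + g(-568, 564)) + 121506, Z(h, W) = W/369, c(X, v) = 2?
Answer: 41/3531145 ≈ 1.1611e-5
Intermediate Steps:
B = 7 (B = 6 + 1 = 7)
g(k, l) = 2
Z(h, W) = W/369 (Z(h, W) = W*(1/369) = W/369)
m = 86127 (m = (-35381 + 2) + 121506 = -35379 + 121506 = 86127)
1/(m + Z(-131, -558)) = 1/(86127 + (1/369)*(-558)) = 1/(86127 - 62/41) = 1/(3531145/41) = 41/3531145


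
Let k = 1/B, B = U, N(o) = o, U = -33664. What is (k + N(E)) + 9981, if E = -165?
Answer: 330445823/33664 ≈ 9816.0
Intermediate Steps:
B = -33664
k = -1/33664 (k = 1/(-33664) = -1/33664 ≈ -2.9705e-5)
(k + N(E)) + 9981 = (-1/33664 - 165) + 9981 = -5554561/33664 + 9981 = 330445823/33664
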